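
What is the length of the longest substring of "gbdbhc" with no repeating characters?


Input: "gbdbhc"
Sliding window (track last position of each char):
  Position 0 ('g'): window [0,0] length 1 -- new best
  Position 1 ('b'): window [0,1] length 2 -- new best
  Position 2 ('d'): window [0,2] length 3 -- new best
  Position 3 ('b'): repeat (last at 1), move window start to 2
  Position 3 ('b'): window [2,3] length 2
  Position 4 ('h'): window [2,4] length 3
  Position 5 ('c'): window [2,5] length 4 -- new best
Longest substring with no repeats: "dbhc" with length 4

4


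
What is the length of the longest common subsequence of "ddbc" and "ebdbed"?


LCS of "ddbc" and "ebdbed"
DP table:
           e    b    d    b    e    d
      0    0    0    0    0    0    0
  d   0    0    0    1    1    1    1
  d   0    0    0    1    1    1    2
  b   0    0    1    1    2    2    2
  c   0    0    1    1    2    2    2
LCS length = dp[4][6] = 2

2


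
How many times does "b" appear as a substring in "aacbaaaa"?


Searching for "b" in "aacbaaaa"
Scanning each position:
  Position 0: "a" => no
  Position 1: "a" => no
  Position 2: "c" => no
  Position 3: "b" => MATCH
  Position 4: "a" => no
  Position 5: "a" => no
  Position 6: "a" => no
  Position 7: "a" => no
Total occurrences: 1

1


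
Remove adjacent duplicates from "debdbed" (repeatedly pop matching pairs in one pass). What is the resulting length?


Input: debdbed
Stack-based adjacent duplicate removal:
  Read 'd': push. Stack: d
  Read 'e': push. Stack: de
  Read 'b': push. Stack: deb
  Read 'd': push. Stack: debd
  Read 'b': push. Stack: debdb
  Read 'e': push. Stack: debdbe
  Read 'd': push. Stack: debdbed
Final stack: "debdbed" (length 7)

7


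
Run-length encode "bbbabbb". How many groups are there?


Input: bbbabbb
Scanning for consecutive runs:
  Group 1: 'b' x 3 (positions 0-2)
  Group 2: 'a' x 1 (positions 3-3)
  Group 3: 'b' x 3 (positions 4-6)
Total groups: 3

3


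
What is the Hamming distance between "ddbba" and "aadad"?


Comparing "ddbba" and "aadad" position by position:
  Position 0: 'd' vs 'a' => differ
  Position 1: 'd' vs 'a' => differ
  Position 2: 'b' vs 'd' => differ
  Position 3: 'b' vs 'a' => differ
  Position 4: 'a' vs 'd' => differ
Total differences (Hamming distance): 5

5


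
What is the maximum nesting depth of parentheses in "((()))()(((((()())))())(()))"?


Input: "((()))()(((((()())))())(()))"
Tracking depth:
  Position 0 '(': depth becomes 1
  Position 1 '(': depth becomes 2
  Position 2 '(': depth becomes 3
  Position 3 ')': depth becomes 2
  Position 4 ')': depth becomes 1
  Position 5 ')': depth becomes 0
  Position 6 '(': depth becomes 1
  Position 7 ')': depth becomes 0
  Position 8 '(': depth becomes 1
  Position 9 '(': depth becomes 2
  Position 10 '(': depth becomes 3
  Position 11 '(': depth becomes 4
  Position 12 '(': depth becomes 5
  Position 13 '(': depth becomes 6
  Position 14 ')': depth becomes 5
  Position 15 '(': depth becomes 6
  Position 16 ')': depth becomes 5
  Position 17 ')': depth becomes 4
  Position 18 ')': depth becomes 3
  Position 19 ')': depth becomes 2
  Position 20 '(': depth becomes 3
  Position 21 ')': depth becomes 2
  Position 22 ')': depth becomes 1
  Position 23 '(': depth becomes 2
  Position 24 '(': depth becomes 3
  Position 25 ')': depth becomes 2
  Position 26 ')': depth becomes 1
  Position 27 ')': depth becomes 0
Maximum depth reached: 6

6


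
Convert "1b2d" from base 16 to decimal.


Input: "1b2d" in base 16
Positional expansion:
  Digit '1' (value 1) x 16^3 = 4096
  Digit 'b' (value 11) x 16^2 = 2816
  Digit '2' (value 2) x 16^1 = 32
  Digit 'd' (value 13) x 16^0 = 13
Sum = 6957

6957


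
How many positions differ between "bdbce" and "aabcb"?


Comparing "bdbce" and "aabcb" position by position:
  Position 0: 'b' vs 'a' => DIFFER
  Position 1: 'd' vs 'a' => DIFFER
  Position 2: 'b' vs 'b' => same
  Position 3: 'c' vs 'c' => same
  Position 4: 'e' vs 'b' => DIFFER
Positions that differ: 3

3


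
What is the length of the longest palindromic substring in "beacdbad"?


Input: "beacdbad"
Checking substrings for palindromes:
  No multi-char palindromic substrings found
Longest palindromic substring: "b" with length 1

1


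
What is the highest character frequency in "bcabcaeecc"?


Input: bcabcaeecc
Character counts:
  'a': 2
  'b': 2
  'c': 4
  'e': 2
Maximum frequency: 4

4


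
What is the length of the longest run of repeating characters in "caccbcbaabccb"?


Input: "caccbcbaabccb"
Scanning for longest run:
  Position 1 ('a'): new char, reset run to 1
  Position 2 ('c'): new char, reset run to 1
  Position 3 ('c'): continues run of 'c', length=2
  Position 4 ('b'): new char, reset run to 1
  Position 5 ('c'): new char, reset run to 1
  Position 6 ('b'): new char, reset run to 1
  Position 7 ('a'): new char, reset run to 1
  Position 8 ('a'): continues run of 'a', length=2
  Position 9 ('b'): new char, reset run to 1
  Position 10 ('c'): new char, reset run to 1
  Position 11 ('c'): continues run of 'c', length=2
  Position 12 ('b'): new char, reset run to 1
Longest run: 'c' with length 2

2


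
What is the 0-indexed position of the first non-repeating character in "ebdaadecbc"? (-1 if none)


Input: ebdaadecbc
Character frequencies:
  'a': 2
  'b': 2
  'c': 2
  'd': 2
  'e': 2
Scanning left to right for freq == 1:
  Position 0 ('e'): freq=2, skip
  Position 1 ('b'): freq=2, skip
  Position 2 ('d'): freq=2, skip
  Position 3 ('a'): freq=2, skip
  Position 4 ('a'): freq=2, skip
  Position 5 ('d'): freq=2, skip
  Position 6 ('e'): freq=2, skip
  Position 7 ('c'): freq=2, skip
  Position 8 ('b'): freq=2, skip
  Position 9 ('c'): freq=2, skip
  No unique character found => answer = -1

-1


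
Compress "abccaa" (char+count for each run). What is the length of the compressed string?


Input: abccaa
Runs:
  'a' x 1 => "a1"
  'b' x 1 => "b1"
  'c' x 2 => "c2"
  'a' x 2 => "a2"
Compressed: "a1b1c2a2"
Compressed length: 8

8


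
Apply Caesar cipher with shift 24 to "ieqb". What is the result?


Caesar cipher: shift "ieqb" by 24
  'i' (pos 8) + 24 = pos 6 = 'g'
  'e' (pos 4) + 24 = pos 2 = 'c'
  'q' (pos 16) + 24 = pos 14 = 'o'
  'b' (pos 1) + 24 = pos 25 = 'z'
Result: gcoz

gcoz


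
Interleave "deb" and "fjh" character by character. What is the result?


Interleaving "deb" and "fjh":
  Position 0: 'd' from first, 'f' from second => "df"
  Position 1: 'e' from first, 'j' from second => "ej"
  Position 2: 'b' from first, 'h' from second => "bh"
Result: dfejbh

dfejbh


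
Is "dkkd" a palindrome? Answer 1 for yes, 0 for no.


Input: dkkd
Reversed: dkkd
  Compare pos 0 ('d') with pos 3 ('d'): match
  Compare pos 1 ('k') with pos 2 ('k'): match
Result: palindrome

1


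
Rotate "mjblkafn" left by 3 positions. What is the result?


Input: "mjblkafn", rotate left by 3
First 3 characters: "mjb"
Remaining characters: "lkafn"
Concatenate remaining + first: "lkafn" + "mjb" = "lkafnmjb"

lkafnmjb


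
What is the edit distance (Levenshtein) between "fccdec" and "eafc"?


Computing edit distance: "fccdec" -> "eafc"
DP table:
           e    a    f    c
      0    1    2    3    4
  f   1    1    2    2    3
  c   2    2    2    3    2
  c   3    3    3    3    3
  d   4    4    4    4    4
  e   5    4    5    5    5
  c   6    5    5    6    5
Edit distance = dp[6][4] = 5

5


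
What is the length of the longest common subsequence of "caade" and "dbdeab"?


LCS of "caade" and "dbdeab"
DP table:
           d    b    d    e    a    b
      0    0    0    0    0    0    0
  c   0    0    0    0    0    0    0
  a   0    0    0    0    0    1    1
  a   0    0    0    0    0    1    1
  d   0    1    1    1    1    1    1
  e   0    1    1    1    2    2    2
LCS length = dp[5][6] = 2

2


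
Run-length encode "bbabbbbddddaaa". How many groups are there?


Input: bbabbbbddddaaa
Scanning for consecutive runs:
  Group 1: 'b' x 2 (positions 0-1)
  Group 2: 'a' x 1 (positions 2-2)
  Group 3: 'b' x 4 (positions 3-6)
  Group 4: 'd' x 4 (positions 7-10)
  Group 5: 'a' x 3 (positions 11-13)
Total groups: 5

5


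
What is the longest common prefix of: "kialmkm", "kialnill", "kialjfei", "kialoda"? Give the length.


Words: kialmkm, kialnill, kialjfei, kialoda
  Position 0: all 'k' => match
  Position 1: all 'i' => match
  Position 2: all 'a' => match
  Position 3: all 'l' => match
  Position 4: ('m', 'n', 'j', 'o') => mismatch, stop
LCP = "kial" (length 4)

4


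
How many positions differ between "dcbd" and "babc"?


Comparing "dcbd" and "babc" position by position:
  Position 0: 'd' vs 'b' => DIFFER
  Position 1: 'c' vs 'a' => DIFFER
  Position 2: 'b' vs 'b' => same
  Position 3: 'd' vs 'c' => DIFFER
Positions that differ: 3

3


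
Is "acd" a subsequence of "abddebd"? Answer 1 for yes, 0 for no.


Check if "acd" is a subsequence of "abddebd"
Greedy scan:
  Position 0 ('a'): matches sub[0] = 'a'
  Position 1 ('b'): no match needed
  Position 2 ('d'): no match needed
  Position 3 ('d'): no match needed
  Position 4 ('e'): no match needed
  Position 5 ('b'): no match needed
  Position 6 ('d'): no match needed
Only matched 1/3 characters => not a subsequence

0


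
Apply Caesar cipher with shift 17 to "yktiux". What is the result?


Caesar cipher: shift "yktiux" by 17
  'y' (pos 24) + 17 = pos 15 = 'p'
  'k' (pos 10) + 17 = pos 1 = 'b'
  't' (pos 19) + 17 = pos 10 = 'k'
  'i' (pos 8) + 17 = pos 25 = 'z'
  'u' (pos 20) + 17 = pos 11 = 'l'
  'x' (pos 23) + 17 = pos 14 = 'o'
Result: pbkzlo

pbkzlo


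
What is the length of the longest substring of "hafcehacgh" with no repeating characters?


Input: "hafcehacgh"
Sliding window (track last position of each char):
  Position 0 ('h'): window [0,0] length 1 -- new best
  Position 1 ('a'): window [0,1] length 2 -- new best
  Position 2 ('f'): window [0,2] length 3 -- new best
  Position 3 ('c'): window [0,3] length 4 -- new best
  Position 4 ('e'): window [0,4] length 5 -- new best
  Position 5 ('h'): repeat (last at 0), move window start to 1
  Position 5 ('h'): window [1,5] length 5
  Position 6 ('a'): repeat (last at 1), move window start to 2
  Position 6 ('a'): window [2,6] length 5
  Position 7 ('c'): repeat (last at 3), move window start to 4
  Position 7 ('c'): window [4,7] length 4
  Position 8 ('g'): window [4,8] length 5
  Position 9 ('h'): repeat (last at 5), move window start to 6
  Position 9 ('h'): window [6,9] length 4
Longest substring with no repeats: "hafce" with length 5

5


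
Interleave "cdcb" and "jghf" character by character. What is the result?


Interleaving "cdcb" and "jghf":
  Position 0: 'c' from first, 'j' from second => "cj"
  Position 1: 'd' from first, 'g' from second => "dg"
  Position 2: 'c' from first, 'h' from second => "ch"
  Position 3: 'b' from first, 'f' from second => "bf"
Result: cjdgchbf

cjdgchbf


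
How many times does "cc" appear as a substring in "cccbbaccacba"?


Searching for "cc" in "cccbbaccacba"
Scanning each position:
  Position 0: "cc" => MATCH
  Position 1: "cc" => MATCH
  Position 2: "cb" => no
  Position 3: "bb" => no
  Position 4: "ba" => no
  Position 5: "ac" => no
  Position 6: "cc" => MATCH
  Position 7: "ca" => no
  Position 8: "ac" => no
  Position 9: "cb" => no
  Position 10: "ba" => no
Total occurrences: 3

3


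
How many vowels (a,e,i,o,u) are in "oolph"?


Input: oolph
Checking each character:
  'o' at position 0: vowel (running total: 1)
  'o' at position 1: vowel (running total: 2)
  'l' at position 2: consonant
  'p' at position 3: consonant
  'h' at position 4: consonant
Total vowels: 2

2


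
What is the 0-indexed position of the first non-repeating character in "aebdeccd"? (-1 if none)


Input: aebdeccd
Character frequencies:
  'a': 1
  'b': 1
  'c': 2
  'd': 2
  'e': 2
Scanning left to right for freq == 1:
  Position 0 ('a'): unique! => answer = 0

0


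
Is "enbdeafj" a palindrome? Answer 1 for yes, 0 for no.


Input: enbdeafj
Reversed: jfaedbne
  Compare pos 0 ('e') with pos 7 ('j'): MISMATCH
  Compare pos 1 ('n') with pos 6 ('f'): MISMATCH
  Compare pos 2 ('b') with pos 5 ('a'): MISMATCH
  Compare pos 3 ('d') with pos 4 ('e'): MISMATCH
Result: not a palindrome

0


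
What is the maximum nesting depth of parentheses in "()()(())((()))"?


Input: "()()(())((()))"
Tracking depth:
  Position 0 '(': depth becomes 1
  Position 1 ')': depth becomes 0
  Position 2 '(': depth becomes 1
  Position 3 ')': depth becomes 0
  Position 4 '(': depth becomes 1
  Position 5 '(': depth becomes 2
  Position 6 ')': depth becomes 1
  Position 7 ')': depth becomes 0
  Position 8 '(': depth becomes 1
  Position 9 '(': depth becomes 2
  Position 10 '(': depth becomes 3
  Position 11 ')': depth becomes 2
  Position 12 ')': depth becomes 1
  Position 13 ')': depth becomes 0
Maximum depth reached: 3

3


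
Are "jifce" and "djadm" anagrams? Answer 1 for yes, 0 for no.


Strings: "jifce", "djadm"
Sorted first:  cefij
Sorted second: addjm
Differ at position 0: 'c' vs 'a' => not anagrams

0


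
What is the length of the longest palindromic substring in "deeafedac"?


Input: "deeafedac"
Checking substrings for palindromes:
  [1:3] "ee" (len 2) => palindrome
Longest palindromic substring: "ee" with length 2

2


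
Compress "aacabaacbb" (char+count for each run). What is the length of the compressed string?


Input: aacabaacbb
Runs:
  'a' x 2 => "a2"
  'c' x 1 => "c1"
  'a' x 1 => "a1"
  'b' x 1 => "b1"
  'a' x 2 => "a2"
  'c' x 1 => "c1"
  'b' x 2 => "b2"
Compressed: "a2c1a1b1a2c1b2"
Compressed length: 14

14


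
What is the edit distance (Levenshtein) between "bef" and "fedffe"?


Computing edit distance: "bef" -> "fedffe"
DP table:
           f    e    d    f    f    e
      0    1    2    3    4    5    6
  b   1    1    2    3    4    5    6
  e   2    2    1    2    3    4    5
  f   3    2    2    2    2    3    4
Edit distance = dp[3][6] = 4

4


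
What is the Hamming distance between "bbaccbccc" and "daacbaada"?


Comparing "bbaccbccc" and "daacbaada" position by position:
  Position 0: 'b' vs 'd' => differ
  Position 1: 'b' vs 'a' => differ
  Position 2: 'a' vs 'a' => same
  Position 3: 'c' vs 'c' => same
  Position 4: 'c' vs 'b' => differ
  Position 5: 'b' vs 'a' => differ
  Position 6: 'c' vs 'a' => differ
  Position 7: 'c' vs 'd' => differ
  Position 8: 'c' vs 'a' => differ
Total differences (Hamming distance): 7

7


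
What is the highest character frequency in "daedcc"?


Input: daedcc
Character counts:
  'a': 1
  'c': 2
  'd': 2
  'e': 1
Maximum frequency: 2

2


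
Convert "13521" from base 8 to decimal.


Input: "13521" in base 8
Positional expansion:
  Digit '1' (value 1) x 8^4 = 4096
  Digit '3' (value 3) x 8^3 = 1536
  Digit '5' (value 5) x 8^2 = 320
  Digit '2' (value 2) x 8^1 = 16
  Digit '1' (value 1) x 8^0 = 1
Sum = 5969

5969


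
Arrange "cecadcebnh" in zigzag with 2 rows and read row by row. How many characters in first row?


Zigzag "cecadcebnh" into 2 rows:
Placing characters:
  'c' => row 0
  'e' => row 1
  'c' => row 0
  'a' => row 1
  'd' => row 0
  'c' => row 1
  'e' => row 0
  'b' => row 1
  'n' => row 0
  'h' => row 1
Rows:
  Row 0: "ccden"
  Row 1: "eacbh"
First row length: 5

5


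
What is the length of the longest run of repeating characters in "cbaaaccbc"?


Input: "cbaaaccbc"
Scanning for longest run:
  Position 1 ('b'): new char, reset run to 1
  Position 2 ('a'): new char, reset run to 1
  Position 3 ('a'): continues run of 'a', length=2
  Position 4 ('a'): continues run of 'a', length=3
  Position 5 ('c'): new char, reset run to 1
  Position 6 ('c'): continues run of 'c', length=2
  Position 7 ('b'): new char, reset run to 1
  Position 8 ('c'): new char, reset run to 1
Longest run: 'a' with length 3

3


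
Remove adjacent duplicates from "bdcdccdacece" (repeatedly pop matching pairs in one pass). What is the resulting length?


Input: bdcdccdacece
Stack-based adjacent duplicate removal:
  Read 'b': push. Stack: b
  Read 'd': push. Stack: bd
  Read 'c': push. Stack: bdc
  Read 'd': push. Stack: bdcd
  Read 'c': push. Stack: bdcdc
  Read 'c': matches stack top 'c' => pop. Stack: bdcd
  Read 'd': matches stack top 'd' => pop. Stack: bdc
  Read 'a': push. Stack: bdca
  Read 'c': push. Stack: bdcac
  Read 'e': push. Stack: bdcace
  Read 'c': push. Stack: bdcacec
  Read 'e': push. Stack: bdcacece
Final stack: "bdcacece" (length 8)

8


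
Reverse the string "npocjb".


Input: npocjb
Reading characters right to left:
  Position 5: 'b'
  Position 4: 'j'
  Position 3: 'c'
  Position 2: 'o'
  Position 1: 'p'
  Position 0: 'n'
Reversed: bjcopn

bjcopn


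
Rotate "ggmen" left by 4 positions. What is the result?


Input: "ggmen", rotate left by 4
First 4 characters: "ggme"
Remaining characters: "n"
Concatenate remaining + first: "n" + "ggme" = "nggme"

nggme


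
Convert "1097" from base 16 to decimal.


Input: "1097" in base 16
Positional expansion:
  Digit '1' (value 1) x 16^3 = 4096
  Digit '0' (value 0) x 16^2 = 0
  Digit '9' (value 9) x 16^1 = 144
  Digit '7' (value 7) x 16^0 = 7
Sum = 4247

4247


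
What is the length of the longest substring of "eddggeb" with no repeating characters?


Input: "eddggeb"
Sliding window (track last position of each char):
  Position 0 ('e'): window [0,0] length 1 -- new best
  Position 1 ('d'): window [0,1] length 2 -- new best
  Position 2 ('d'): repeat (last at 1), move window start to 2
  Position 2 ('d'): window [2,2] length 1
  Position 3 ('g'): window [2,3] length 2
  Position 4 ('g'): repeat (last at 3), move window start to 4
  Position 4 ('g'): window [4,4] length 1
  Position 5 ('e'): window [4,5] length 2
  Position 6 ('b'): window [4,6] length 3 -- new best
Longest substring with no repeats: "geb" with length 3

3


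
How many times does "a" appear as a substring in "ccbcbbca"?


Searching for "a" in "ccbcbbca"
Scanning each position:
  Position 0: "c" => no
  Position 1: "c" => no
  Position 2: "b" => no
  Position 3: "c" => no
  Position 4: "b" => no
  Position 5: "b" => no
  Position 6: "c" => no
  Position 7: "a" => MATCH
Total occurrences: 1

1


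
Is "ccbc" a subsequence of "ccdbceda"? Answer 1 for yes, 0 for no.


Check if "ccbc" is a subsequence of "ccdbceda"
Greedy scan:
  Position 0 ('c'): matches sub[0] = 'c'
  Position 1 ('c'): matches sub[1] = 'c'
  Position 2 ('d'): no match needed
  Position 3 ('b'): matches sub[2] = 'b'
  Position 4 ('c'): matches sub[3] = 'c'
  Position 5 ('e'): no match needed
  Position 6 ('d'): no match needed
  Position 7 ('a'): no match needed
All 4 characters matched => is a subsequence

1


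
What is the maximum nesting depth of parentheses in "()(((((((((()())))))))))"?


Input: "()(((((((((()())))))))))"
Tracking depth:
  Position 0 '(': depth becomes 1
  Position 1 ')': depth becomes 0
  Position 2 '(': depth becomes 1
  Position 3 '(': depth becomes 2
  Position 4 '(': depth becomes 3
  Position 5 '(': depth becomes 4
  Position 6 '(': depth becomes 5
  Position 7 '(': depth becomes 6
  Position 8 '(': depth becomes 7
  Position 9 '(': depth becomes 8
  Position 10 '(': depth becomes 9
  Position 11 '(': depth becomes 10
  Position 12 ')': depth becomes 9
  Position 13 '(': depth becomes 10
  Position 14 ')': depth becomes 9
  Position 15 ')': depth becomes 8
  Position 16 ')': depth becomes 7
  Position 17 ')': depth becomes 6
  Position 18 ')': depth becomes 5
  Position 19 ')': depth becomes 4
  Position 20 ')': depth becomes 3
  Position 21 ')': depth becomes 2
  Position 22 ')': depth becomes 1
  Position 23 ')': depth becomes 0
Maximum depth reached: 10

10


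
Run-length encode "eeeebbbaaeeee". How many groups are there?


Input: eeeebbbaaeeee
Scanning for consecutive runs:
  Group 1: 'e' x 4 (positions 0-3)
  Group 2: 'b' x 3 (positions 4-6)
  Group 3: 'a' x 2 (positions 7-8)
  Group 4: 'e' x 4 (positions 9-12)
Total groups: 4

4


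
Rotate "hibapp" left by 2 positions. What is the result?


Input: "hibapp", rotate left by 2
First 2 characters: "hi"
Remaining characters: "bapp"
Concatenate remaining + first: "bapp" + "hi" = "bapphi"

bapphi


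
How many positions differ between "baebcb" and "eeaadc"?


Comparing "baebcb" and "eeaadc" position by position:
  Position 0: 'b' vs 'e' => DIFFER
  Position 1: 'a' vs 'e' => DIFFER
  Position 2: 'e' vs 'a' => DIFFER
  Position 3: 'b' vs 'a' => DIFFER
  Position 4: 'c' vs 'd' => DIFFER
  Position 5: 'b' vs 'c' => DIFFER
Positions that differ: 6

6


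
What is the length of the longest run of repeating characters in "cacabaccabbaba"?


Input: "cacabaccabbaba"
Scanning for longest run:
  Position 1 ('a'): new char, reset run to 1
  Position 2 ('c'): new char, reset run to 1
  Position 3 ('a'): new char, reset run to 1
  Position 4 ('b'): new char, reset run to 1
  Position 5 ('a'): new char, reset run to 1
  Position 6 ('c'): new char, reset run to 1
  Position 7 ('c'): continues run of 'c', length=2
  Position 8 ('a'): new char, reset run to 1
  Position 9 ('b'): new char, reset run to 1
  Position 10 ('b'): continues run of 'b', length=2
  Position 11 ('a'): new char, reset run to 1
  Position 12 ('b'): new char, reset run to 1
  Position 13 ('a'): new char, reset run to 1
Longest run: 'c' with length 2

2


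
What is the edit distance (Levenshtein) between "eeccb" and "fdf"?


Computing edit distance: "eeccb" -> "fdf"
DP table:
           f    d    f
      0    1    2    3
  e   1    1    2    3
  e   2    2    2    3
  c   3    3    3    3
  c   4    4    4    4
  b   5    5    5    5
Edit distance = dp[5][3] = 5

5


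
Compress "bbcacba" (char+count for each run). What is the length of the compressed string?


Input: bbcacba
Runs:
  'b' x 2 => "b2"
  'c' x 1 => "c1"
  'a' x 1 => "a1"
  'c' x 1 => "c1"
  'b' x 1 => "b1"
  'a' x 1 => "a1"
Compressed: "b2c1a1c1b1a1"
Compressed length: 12

12


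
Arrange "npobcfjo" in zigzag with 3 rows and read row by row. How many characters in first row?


Zigzag "npobcfjo" into 3 rows:
Placing characters:
  'n' => row 0
  'p' => row 1
  'o' => row 2
  'b' => row 1
  'c' => row 0
  'f' => row 1
  'j' => row 2
  'o' => row 1
Rows:
  Row 0: "nc"
  Row 1: "pbfo"
  Row 2: "oj"
First row length: 2

2


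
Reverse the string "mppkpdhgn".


Input: mppkpdhgn
Reading characters right to left:
  Position 8: 'n'
  Position 7: 'g'
  Position 6: 'h'
  Position 5: 'd'
  Position 4: 'p'
  Position 3: 'k'
  Position 2: 'p'
  Position 1: 'p'
  Position 0: 'm'
Reversed: nghdpkppm

nghdpkppm


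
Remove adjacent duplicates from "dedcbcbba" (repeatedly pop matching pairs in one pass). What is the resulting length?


Input: dedcbcbba
Stack-based adjacent duplicate removal:
  Read 'd': push. Stack: d
  Read 'e': push. Stack: de
  Read 'd': push. Stack: ded
  Read 'c': push. Stack: dedc
  Read 'b': push. Stack: dedcb
  Read 'c': push. Stack: dedcbc
  Read 'b': push. Stack: dedcbcb
  Read 'b': matches stack top 'b' => pop. Stack: dedcbc
  Read 'a': push. Stack: dedcbca
Final stack: "dedcbca" (length 7)

7


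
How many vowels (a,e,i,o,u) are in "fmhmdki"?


Input: fmhmdki
Checking each character:
  'f' at position 0: consonant
  'm' at position 1: consonant
  'h' at position 2: consonant
  'm' at position 3: consonant
  'd' at position 4: consonant
  'k' at position 5: consonant
  'i' at position 6: vowel (running total: 1)
Total vowels: 1

1


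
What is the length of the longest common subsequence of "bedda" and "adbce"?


LCS of "bedda" and "adbce"
DP table:
           a    d    b    c    e
      0    0    0    0    0    0
  b   0    0    0    1    1    1
  e   0    0    0    1    1    2
  d   0    0    1    1    1    2
  d   0    0    1    1    1    2
  a   0    1    1    1    1    2
LCS length = dp[5][5] = 2

2


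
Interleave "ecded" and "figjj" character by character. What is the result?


Interleaving "ecded" and "figjj":
  Position 0: 'e' from first, 'f' from second => "ef"
  Position 1: 'c' from first, 'i' from second => "ci"
  Position 2: 'd' from first, 'g' from second => "dg"
  Position 3: 'e' from first, 'j' from second => "ej"
  Position 4: 'd' from first, 'j' from second => "dj"
Result: efcidgejdj

efcidgejdj


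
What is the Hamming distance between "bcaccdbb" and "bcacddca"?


Comparing "bcaccdbb" and "bcacddca" position by position:
  Position 0: 'b' vs 'b' => same
  Position 1: 'c' vs 'c' => same
  Position 2: 'a' vs 'a' => same
  Position 3: 'c' vs 'c' => same
  Position 4: 'c' vs 'd' => differ
  Position 5: 'd' vs 'd' => same
  Position 6: 'b' vs 'c' => differ
  Position 7: 'b' vs 'a' => differ
Total differences (Hamming distance): 3

3


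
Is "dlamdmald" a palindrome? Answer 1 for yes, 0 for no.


Input: dlamdmald
Reversed: dlamdmald
  Compare pos 0 ('d') with pos 8 ('d'): match
  Compare pos 1 ('l') with pos 7 ('l'): match
  Compare pos 2 ('a') with pos 6 ('a'): match
  Compare pos 3 ('m') with pos 5 ('m'): match
Result: palindrome

1


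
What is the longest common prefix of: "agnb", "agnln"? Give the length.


Words: agnb, agnln
  Position 0: all 'a' => match
  Position 1: all 'g' => match
  Position 2: all 'n' => match
  Position 3: ('b', 'l') => mismatch, stop
LCP = "agn" (length 3)

3


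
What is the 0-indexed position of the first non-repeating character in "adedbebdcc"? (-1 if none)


Input: adedbebdcc
Character frequencies:
  'a': 1
  'b': 2
  'c': 2
  'd': 3
  'e': 2
Scanning left to right for freq == 1:
  Position 0 ('a'): unique! => answer = 0

0


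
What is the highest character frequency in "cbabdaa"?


Input: cbabdaa
Character counts:
  'a': 3
  'b': 2
  'c': 1
  'd': 1
Maximum frequency: 3

3


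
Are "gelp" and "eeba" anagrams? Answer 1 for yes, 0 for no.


Strings: "gelp", "eeba"
Sorted first:  eglp
Sorted second: abee
Differ at position 0: 'e' vs 'a' => not anagrams

0


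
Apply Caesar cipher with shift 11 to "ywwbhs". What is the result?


Caesar cipher: shift "ywwbhs" by 11
  'y' (pos 24) + 11 = pos 9 = 'j'
  'w' (pos 22) + 11 = pos 7 = 'h'
  'w' (pos 22) + 11 = pos 7 = 'h'
  'b' (pos 1) + 11 = pos 12 = 'm'
  'h' (pos 7) + 11 = pos 18 = 's'
  's' (pos 18) + 11 = pos 3 = 'd'
Result: jhhmsd

jhhmsd


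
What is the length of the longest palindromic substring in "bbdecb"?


Input: "bbdecb"
Checking substrings for palindromes:
  [0:2] "bb" (len 2) => palindrome
Longest palindromic substring: "bb" with length 2

2


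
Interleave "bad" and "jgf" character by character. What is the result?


Interleaving "bad" and "jgf":
  Position 0: 'b' from first, 'j' from second => "bj"
  Position 1: 'a' from first, 'g' from second => "ag"
  Position 2: 'd' from first, 'f' from second => "df"
Result: bjagdf

bjagdf


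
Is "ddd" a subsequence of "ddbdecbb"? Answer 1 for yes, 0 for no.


Check if "ddd" is a subsequence of "ddbdecbb"
Greedy scan:
  Position 0 ('d'): matches sub[0] = 'd'
  Position 1 ('d'): matches sub[1] = 'd'
  Position 2 ('b'): no match needed
  Position 3 ('d'): matches sub[2] = 'd'
  Position 4 ('e'): no match needed
  Position 5 ('c'): no match needed
  Position 6 ('b'): no match needed
  Position 7 ('b'): no match needed
All 3 characters matched => is a subsequence

1


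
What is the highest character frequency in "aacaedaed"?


Input: aacaedaed
Character counts:
  'a': 4
  'c': 1
  'd': 2
  'e': 2
Maximum frequency: 4

4


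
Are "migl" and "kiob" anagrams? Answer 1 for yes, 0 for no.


Strings: "migl", "kiob"
Sorted first:  gilm
Sorted second: biko
Differ at position 0: 'g' vs 'b' => not anagrams

0


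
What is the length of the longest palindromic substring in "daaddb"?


Input: "daaddb"
Checking substrings for palindromes:
  [0:4] "daad" (len 4) => palindrome
  [1:3] "aa" (len 2) => palindrome
  [3:5] "dd" (len 2) => palindrome
Longest palindromic substring: "daad" with length 4

4


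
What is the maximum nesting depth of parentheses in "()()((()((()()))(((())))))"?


Input: "()()((()((()()))(((())))))"
Tracking depth:
  Position 0 '(': depth becomes 1
  Position 1 ')': depth becomes 0
  Position 2 '(': depth becomes 1
  Position 3 ')': depth becomes 0
  Position 4 '(': depth becomes 1
  Position 5 '(': depth becomes 2
  Position 6 '(': depth becomes 3
  Position 7 ')': depth becomes 2
  Position 8 '(': depth becomes 3
  Position 9 '(': depth becomes 4
  Position 10 '(': depth becomes 5
  Position 11 ')': depth becomes 4
  Position 12 '(': depth becomes 5
  Position 13 ')': depth becomes 4
  Position 14 ')': depth becomes 3
  Position 15 ')': depth becomes 2
  Position 16 '(': depth becomes 3
  Position 17 '(': depth becomes 4
  Position 18 '(': depth becomes 5
  Position 19 '(': depth becomes 6
  Position 20 ')': depth becomes 5
  Position 21 ')': depth becomes 4
  Position 22 ')': depth becomes 3
  Position 23 ')': depth becomes 2
  Position 24 ')': depth becomes 1
  Position 25 ')': depth becomes 0
Maximum depth reached: 6

6


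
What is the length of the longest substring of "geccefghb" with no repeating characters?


Input: "geccefghb"
Sliding window (track last position of each char):
  Position 0 ('g'): window [0,0] length 1 -- new best
  Position 1 ('e'): window [0,1] length 2 -- new best
  Position 2 ('c'): window [0,2] length 3 -- new best
  Position 3 ('c'): repeat (last at 2), move window start to 3
  Position 3 ('c'): window [3,3] length 1
  Position 4 ('e'): window [3,4] length 2
  Position 5 ('f'): window [3,5] length 3
  Position 6 ('g'): window [3,6] length 4 -- new best
  Position 7 ('h'): window [3,7] length 5 -- new best
  Position 8 ('b'): window [3,8] length 6 -- new best
Longest substring with no repeats: "cefghb" with length 6

6


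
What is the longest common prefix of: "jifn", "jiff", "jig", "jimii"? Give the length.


Words: jifn, jiff, jig, jimii
  Position 0: all 'j' => match
  Position 1: all 'i' => match
  Position 2: ('f', 'f', 'g', 'm') => mismatch, stop
LCP = "ji" (length 2)

2


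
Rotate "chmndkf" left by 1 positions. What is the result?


Input: "chmndkf", rotate left by 1
First 1 characters: "c"
Remaining characters: "hmndkf"
Concatenate remaining + first: "hmndkf" + "c" = "hmndkfc"

hmndkfc


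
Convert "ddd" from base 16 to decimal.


Input: "ddd" in base 16
Positional expansion:
  Digit 'd' (value 13) x 16^2 = 3328
  Digit 'd' (value 13) x 16^1 = 208
  Digit 'd' (value 13) x 16^0 = 13
Sum = 3549

3549


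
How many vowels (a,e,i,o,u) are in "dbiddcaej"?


Input: dbiddcaej
Checking each character:
  'd' at position 0: consonant
  'b' at position 1: consonant
  'i' at position 2: vowel (running total: 1)
  'd' at position 3: consonant
  'd' at position 4: consonant
  'c' at position 5: consonant
  'a' at position 6: vowel (running total: 2)
  'e' at position 7: vowel (running total: 3)
  'j' at position 8: consonant
Total vowels: 3

3


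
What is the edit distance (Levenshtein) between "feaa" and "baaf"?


Computing edit distance: "feaa" -> "baaf"
DP table:
           b    a    a    f
      0    1    2    3    4
  f   1    1    2    3    3
  e   2    2    2    3    4
  a   3    3    2    2    3
  a   4    4    3    2    3
Edit distance = dp[4][4] = 3

3


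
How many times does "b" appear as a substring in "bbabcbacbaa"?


Searching for "b" in "bbabcbacbaa"
Scanning each position:
  Position 0: "b" => MATCH
  Position 1: "b" => MATCH
  Position 2: "a" => no
  Position 3: "b" => MATCH
  Position 4: "c" => no
  Position 5: "b" => MATCH
  Position 6: "a" => no
  Position 7: "c" => no
  Position 8: "b" => MATCH
  Position 9: "a" => no
  Position 10: "a" => no
Total occurrences: 5

5


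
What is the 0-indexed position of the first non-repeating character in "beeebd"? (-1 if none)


Input: beeebd
Character frequencies:
  'b': 2
  'd': 1
  'e': 3
Scanning left to right for freq == 1:
  Position 0 ('b'): freq=2, skip
  Position 1 ('e'): freq=3, skip
  Position 2 ('e'): freq=3, skip
  Position 3 ('e'): freq=3, skip
  Position 4 ('b'): freq=2, skip
  Position 5 ('d'): unique! => answer = 5

5


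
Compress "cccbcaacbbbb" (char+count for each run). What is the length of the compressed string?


Input: cccbcaacbbbb
Runs:
  'c' x 3 => "c3"
  'b' x 1 => "b1"
  'c' x 1 => "c1"
  'a' x 2 => "a2"
  'c' x 1 => "c1"
  'b' x 4 => "b4"
Compressed: "c3b1c1a2c1b4"
Compressed length: 12

12


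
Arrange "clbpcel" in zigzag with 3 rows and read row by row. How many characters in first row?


Zigzag "clbpcel" into 3 rows:
Placing characters:
  'c' => row 0
  'l' => row 1
  'b' => row 2
  'p' => row 1
  'c' => row 0
  'e' => row 1
  'l' => row 2
Rows:
  Row 0: "cc"
  Row 1: "lpe"
  Row 2: "bl"
First row length: 2

2


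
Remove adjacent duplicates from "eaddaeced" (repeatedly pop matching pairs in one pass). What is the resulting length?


Input: eaddaeced
Stack-based adjacent duplicate removal:
  Read 'e': push. Stack: e
  Read 'a': push. Stack: ea
  Read 'd': push. Stack: ead
  Read 'd': matches stack top 'd' => pop. Stack: ea
  Read 'a': matches stack top 'a' => pop. Stack: e
  Read 'e': matches stack top 'e' => pop. Stack: (empty)
  Read 'c': push. Stack: c
  Read 'e': push. Stack: ce
  Read 'd': push. Stack: ced
Final stack: "ced" (length 3)

3


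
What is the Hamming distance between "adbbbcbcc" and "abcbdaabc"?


Comparing "adbbbcbcc" and "abcbdaabc" position by position:
  Position 0: 'a' vs 'a' => same
  Position 1: 'd' vs 'b' => differ
  Position 2: 'b' vs 'c' => differ
  Position 3: 'b' vs 'b' => same
  Position 4: 'b' vs 'd' => differ
  Position 5: 'c' vs 'a' => differ
  Position 6: 'b' vs 'a' => differ
  Position 7: 'c' vs 'b' => differ
  Position 8: 'c' vs 'c' => same
Total differences (Hamming distance): 6

6


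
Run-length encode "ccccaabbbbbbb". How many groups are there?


Input: ccccaabbbbbbb
Scanning for consecutive runs:
  Group 1: 'c' x 4 (positions 0-3)
  Group 2: 'a' x 2 (positions 4-5)
  Group 3: 'b' x 7 (positions 6-12)
Total groups: 3

3


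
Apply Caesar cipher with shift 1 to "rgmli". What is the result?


Caesar cipher: shift "rgmli" by 1
  'r' (pos 17) + 1 = pos 18 = 's'
  'g' (pos 6) + 1 = pos 7 = 'h'
  'm' (pos 12) + 1 = pos 13 = 'n'
  'l' (pos 11) + 1 = pos 12 = 'm'
  'i' (pos 8) + 1 = pos 9 = 'j'
Result: shnmj

shnmj


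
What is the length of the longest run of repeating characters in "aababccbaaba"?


Input: "aababccbaaba"
Scanning for longest run:
  Position 1 ('a'): continues run of 'a', length=2
  Position 2 ('b'): new char, reset run to 1
  Position 3 ('a'): new char, reset run to 1
  Position 4 ('b'): new char, reset run to 1
  Position 5 ('c'): new char, reset run to 1
  Position 6 ('c'): continues run of 'c', length=2
  Position 7 ('b'): new char, reset run to 1
  Position 8 ('a'): new char, reset run to 1
  Position 9 ('a'): continues run of 'a', length=2
  Position 10 ('b'): new char, reset run to 1
  Position 11 ('a'): new char, reset run to 1
Longest run: 'a' with length 2

2


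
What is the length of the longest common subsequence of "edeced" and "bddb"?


LCS of "edeced" and "bddb"
DP table:
           b    d    d    b
      0    0    0    0    0
  e   0    0    0    0    0
  d   0    0    1    1    1
  e   0    0    1    1    1
  c   0    0    1    1    1
  e   0    0    1    1    1
  d   0    0    1    2    2
LCS length = dp[6][4] = 2

2


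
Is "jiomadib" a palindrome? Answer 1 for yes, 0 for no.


Input: jiomadib
Reversed: bidamoij
  Compare pos 0 ('j') with pos 7 ('b'): MISMATCH
  Compare pos 1 ('i') with pos 6 ('i'): match
  Compare pos 2 ('o') with pos 5 ('d'): MISMATCH
  Compare pos 3 ('m') with pos 4 ('a'): MISMATCH
Result: not a palindrome

0


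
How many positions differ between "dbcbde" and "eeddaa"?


Comparing "dbcbde" and "eeddaa" position by position:
  Position 0: 'd' vs 'e' => DIFFER
  Position 1: 'b' vs 'e' => DIFFER
  Position 2: 'c' vs 'd' => DIFFER
  Position 3: 'b' vs 'd' => DIFFER
  Position 4: 'd' vs 'a' => DIFFER
  Position 5: 'e' vs 'a' => DIFFER
Positions that differ: 6

6


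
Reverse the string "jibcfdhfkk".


Input: jibcfdhfkk
Reading characters right to left:
  Position 9: 'k'
  Position 8: 'k'
  Position 7: 'f'
  Position 6: 'h'
  Position 5: 'd'
  Position 4: 'f'
  Position 3: 'c'
  Position 2: 'b'
  Position 1: 'i'
  Position 0: 'j'
Reversed: kkfhdfcbij

kkfhdfcbij


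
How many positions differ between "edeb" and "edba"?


Comparing "edeb" and "edba" position by position:
  Position 0: 'e' vs 'e' => same
  Position 1: 'd' vs 'd' => same
  Position 2: 'e' vs 'b' => DIFFER
  Position 3: 'b' vs 'a' => DIFFER
Positions that differ: 2

2


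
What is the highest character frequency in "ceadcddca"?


Input: ceadcddca
Character counts:
  'a': 2
  'c': 3
  'd': 3
  'e': 1
Maximum frequency: 3

3


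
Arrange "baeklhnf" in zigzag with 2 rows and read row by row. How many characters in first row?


Zigzag "baeklhnf" into 2 rows:
Placing characters:
  'b' => row 0
  'a' => row 1
  'e' => row 0
  'k' => row 1
  'l' => row 0
  'h' => row 1
  'n' => row 0
  'f' => row 1
Rows:
  Row 0: "beln"
  Row 1: "akhf"
First row length: 4

4


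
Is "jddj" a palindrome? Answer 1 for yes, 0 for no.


Input: jddj
Reversed: jddj
  Compare pos 0 ('j') with pos 3 ('j'): match
  Compare pos 1 ('d') with pos 2 ('d'): match
Result: palindrome

1


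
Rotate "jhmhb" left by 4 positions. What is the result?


Input: "jhmhb", rotate left by 4
First 4 characters: "jhmh"
Remaining characters: "b"
Concatenate remaining + first: "b" + "jhmh" = "bjhmh"

bjhmh


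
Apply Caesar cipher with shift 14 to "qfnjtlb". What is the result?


Caesar cipher: shift "qfnjtlb" by 14
  'q' (pos 16) + 14 = pos 4 = 'e'
  'f' (pos 5) + 14 = pos 19 = 't'
  'n' (pos 13) + 14 = pos 1 = 'b'
  'j' (pos 9) + 14 = pos 23 = 'x'
  't' (pos 19) + 14 = pos 7 = 'h'
  'l' (pos 11) + 14 = pos 25 = 'z'
  'b' (pos 1) + 14 = pos 15 = 'p'
Result: etbxhzp

etbxhzp


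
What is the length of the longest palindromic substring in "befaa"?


Input: "befaa"
Checking substrings for palindromes:
  [3:5] "aa" (len 2) => palindrome
Longest palindromic substring: "aa" with length 2

2


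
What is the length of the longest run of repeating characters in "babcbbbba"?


Input: "babcbbbba"
Scanning for longest run:
  Position 1 ('a'): new char, reset run to 1
  Position 2 ('b'): new char, reset run to 1
  Position 3 ('c'): new char, reset run to 1
  Position 4 ('b'): new char, reset run to 1
  Position 5 ('b'): continues run of 'b', length=2
  Position 6 ('b'): continues run of 'b', length=3
  Position 7 ('b'): continues run of 'b', length=4
  Position 8 ('a'): new char, reset run to 1
Longest run: 'b' with length 4

4


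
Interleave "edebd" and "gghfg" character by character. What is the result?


Interleaving "edebd" and "gghfg":
  Position 0: 'e' from first, 'g' from second => "eg"
  Position 1: 'd' from first, 'g' from second => "dg"
  Position 2: 'e' from first, 'h' from second => "eh"
  Position 3: 'b' from first, 'f' from second => "bf"
  Position 4: 'd' from first, 'g' from second => "dg"
Result: egdgehbfdg

egdgehbfdg


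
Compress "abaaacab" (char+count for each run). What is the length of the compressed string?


Input: abaaacab
Runs:
  'a' x 1 => "a1"
  'b' x 1 => "b1"
  'a' x 3 => "a3"
  'c' x 1 => "c1"
  'a' x 1 => "a1"
  'b' x 1 => "b1"
Compressed: "a1b1a3c1a1b1"
Compressed length: 12

12


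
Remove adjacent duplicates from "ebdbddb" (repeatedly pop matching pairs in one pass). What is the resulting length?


Input: ebdbddb
Stack-based adjacent duplicate removal:
  Read 'e': push. Stack: e
  Read 'b': push. Stack: eb
  Read 'd': push. Stack: ebd
  Read 'b': push. Stack: ebdb
  Read 'd': push. Stack: ebdbd
  Read 'd': matches stack top 'd' => pop. Stack: ebdb
  Read 'b': matches stack top 'b' => pop. Stack: ebd
Final stack: "ebd" (length 3)

3


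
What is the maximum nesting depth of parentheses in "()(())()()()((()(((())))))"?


Input: "()(())()()()((()(((())))))"
Tracking depth:
  Position 0 '(': depth becomes 1
  Position 1 ')': depth becomes 0
  Position 2 '(': depth becomes 1
  Position 3 '(': depth becomes 2
  Position 4 ')': depth becomes 1
  Position 5 ')': depth becomes 0
  Position 6 '(': depth becomes 1
  Position 7 ')': depth becomes 0
  Position 8 '(': depth becomes 1
  Position 9 ')': depth becomes 0
  Position 10 '(': depth becomes 1
  Position 11 ')': depth becomes 0
  Position 12 '(': depth becomes 1
  Position 13 '(': depth becomes 2
  Position 14 '(': depth becomes 3
  Position 15 ')': depth becomes 2
  Position 16 '(': depth becomes 3
  Position 17 '(': depth becomes 4
  Position 18 '(': depth becomes 5
  Position 19 '(': depth becomes 6
  Position 20 ')': depth becomes 5
  Position 21 ')': depth becomes 4
  Position 22 ')': depth becomes 3
  Position 23 ')': depth becomes 2
  Position 24 ')': depth becomes 1
  Position 25 ')': depth becomes 0
Maximum depth reached: 6

6
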